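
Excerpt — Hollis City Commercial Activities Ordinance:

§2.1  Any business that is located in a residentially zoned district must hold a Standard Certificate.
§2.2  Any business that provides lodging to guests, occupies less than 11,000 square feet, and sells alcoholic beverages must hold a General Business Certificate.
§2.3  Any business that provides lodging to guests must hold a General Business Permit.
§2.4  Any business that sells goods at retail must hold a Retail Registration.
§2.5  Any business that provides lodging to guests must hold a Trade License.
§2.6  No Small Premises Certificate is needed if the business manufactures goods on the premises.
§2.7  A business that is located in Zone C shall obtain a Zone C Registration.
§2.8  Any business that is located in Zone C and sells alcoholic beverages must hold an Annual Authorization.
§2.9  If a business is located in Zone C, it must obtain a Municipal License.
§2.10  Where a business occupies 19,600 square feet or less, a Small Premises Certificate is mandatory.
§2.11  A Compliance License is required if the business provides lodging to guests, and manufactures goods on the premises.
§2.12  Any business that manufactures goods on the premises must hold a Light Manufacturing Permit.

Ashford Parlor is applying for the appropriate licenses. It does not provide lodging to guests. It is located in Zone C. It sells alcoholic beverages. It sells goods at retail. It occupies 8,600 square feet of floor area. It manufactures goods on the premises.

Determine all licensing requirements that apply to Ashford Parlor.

§2.1 is located in Zone C (not: is located in a residentially zoned district) → Standard Certificate not required.
§2.2 does not provide lodging to guests; floor area 8,600 square feet < 11,000 square feet; sells alcoholic beverages → General Business Certificate not required.
§2.3 does not provide lodging to guests → General Business Permit not required.
§2.4 sells goods at retail → Retail Registration required.
§2.5 does not provide lodging to guests → Trade License not required.
§2.6 manufactures goods on the premises → exempt from Small Premises Certificate.
§2.7 is located in Zone C → Zone C Registration required.
§2.8 is located in Zone C; sells alcoholic beverages → Annual Authorization required.
§2.9 is located in Zone C → Municipal License required.
§2.10 floor area 8,600 square feet ≤ 19,600 square feet → Small Premises Certificate required.
§2.11 does not provide lodging to guests; manufactures goods on the premises → Compliance License not required.
§2.12 manufactures goods on the premises → Light Manufacturing Permit required.

Annual Authorization, Light Manufacturing Permit, Municipal License, Retail Registration, Zone C Registration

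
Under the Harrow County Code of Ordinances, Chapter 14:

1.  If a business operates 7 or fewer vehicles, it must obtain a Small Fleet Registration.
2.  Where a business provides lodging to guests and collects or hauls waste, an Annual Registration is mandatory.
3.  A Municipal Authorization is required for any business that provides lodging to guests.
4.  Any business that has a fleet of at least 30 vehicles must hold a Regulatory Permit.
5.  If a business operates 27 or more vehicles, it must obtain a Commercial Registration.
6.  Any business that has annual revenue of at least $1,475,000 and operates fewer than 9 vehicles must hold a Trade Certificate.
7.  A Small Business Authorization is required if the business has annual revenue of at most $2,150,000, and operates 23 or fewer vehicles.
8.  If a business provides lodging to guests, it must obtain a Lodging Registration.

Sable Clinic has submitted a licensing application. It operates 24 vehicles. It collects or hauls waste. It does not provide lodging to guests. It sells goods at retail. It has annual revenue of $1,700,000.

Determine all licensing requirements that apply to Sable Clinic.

None

1. vehicles 24 > 7 → Small Fleet Registration not required.
2. does not provide lodging to guests; collects or hauls waste → Annual Registration not required.
3. does not provide lodging to guests → Municipal Authorization not required.
4. vehicles 24 < 30 → Regulatory Permit not required.
5. vehicles 24 < 27 → Commercial Registration not required.
6. revenue $1,700,000 ≥ $1,475,000; vehicles 24 ≥ 9 → Trade Certificate not required.
7. revenue $1,700,000 ≤ $2,150,000; vehicles 24 > 23 → Small Business Authorization not required.
8. does not provide lodging to guests → Lodging Registration not required.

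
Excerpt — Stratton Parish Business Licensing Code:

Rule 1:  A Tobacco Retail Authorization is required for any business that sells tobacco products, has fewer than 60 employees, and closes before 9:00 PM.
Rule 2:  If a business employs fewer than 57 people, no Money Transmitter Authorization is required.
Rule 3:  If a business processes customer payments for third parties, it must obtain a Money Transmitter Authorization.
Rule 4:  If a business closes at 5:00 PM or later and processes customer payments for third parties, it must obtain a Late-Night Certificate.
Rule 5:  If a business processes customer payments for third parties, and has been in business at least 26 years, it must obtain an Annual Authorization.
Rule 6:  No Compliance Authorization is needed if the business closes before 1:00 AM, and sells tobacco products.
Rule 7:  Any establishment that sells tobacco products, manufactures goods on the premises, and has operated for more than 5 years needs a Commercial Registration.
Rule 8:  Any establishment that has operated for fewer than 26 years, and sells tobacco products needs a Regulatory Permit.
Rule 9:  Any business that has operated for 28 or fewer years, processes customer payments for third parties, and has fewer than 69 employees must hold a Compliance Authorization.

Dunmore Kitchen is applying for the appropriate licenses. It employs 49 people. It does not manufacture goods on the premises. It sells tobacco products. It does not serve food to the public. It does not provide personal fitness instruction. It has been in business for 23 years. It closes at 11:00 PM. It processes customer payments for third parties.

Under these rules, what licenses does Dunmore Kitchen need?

Rule 1: sells tobacco products; employees 49 < 60; closes 11:00 PM, after 9:00 PM → Tobacco Retail Authorization not required.
Rule 2: employees 49 < 57 → exempt from Money Transmitter Authorization.
Rule 3: processes customer payments for third parties → Money Transmitter Authorization required.
Rule 4: closes 11:00 PM, after 5:00 PM; processes customer payments for third parties → Late-Night Certificate required.
Rule 5: processes customer payments for third parties; years in business 23 < 26 → Annual Authorization not required.
Rule 6: closes 11:00 PM, at/before 1:00 AM; sells tobacco products → exempt from Compliance Authorization.
Rule 7: sells tobacco products; does not manufacture goods on the premises; years in business 23 > 5 → Commercial Registration not required.
Rule 8: years in business 23 < 26; sells tobacco products → Regulatory Permit required.
Rule 9: years in business 23 ≤ 28; processes customer payments for third parties; employees 49 < 69 → Compliance Authorization required.

Late-Night Certificate, Regulatory Permit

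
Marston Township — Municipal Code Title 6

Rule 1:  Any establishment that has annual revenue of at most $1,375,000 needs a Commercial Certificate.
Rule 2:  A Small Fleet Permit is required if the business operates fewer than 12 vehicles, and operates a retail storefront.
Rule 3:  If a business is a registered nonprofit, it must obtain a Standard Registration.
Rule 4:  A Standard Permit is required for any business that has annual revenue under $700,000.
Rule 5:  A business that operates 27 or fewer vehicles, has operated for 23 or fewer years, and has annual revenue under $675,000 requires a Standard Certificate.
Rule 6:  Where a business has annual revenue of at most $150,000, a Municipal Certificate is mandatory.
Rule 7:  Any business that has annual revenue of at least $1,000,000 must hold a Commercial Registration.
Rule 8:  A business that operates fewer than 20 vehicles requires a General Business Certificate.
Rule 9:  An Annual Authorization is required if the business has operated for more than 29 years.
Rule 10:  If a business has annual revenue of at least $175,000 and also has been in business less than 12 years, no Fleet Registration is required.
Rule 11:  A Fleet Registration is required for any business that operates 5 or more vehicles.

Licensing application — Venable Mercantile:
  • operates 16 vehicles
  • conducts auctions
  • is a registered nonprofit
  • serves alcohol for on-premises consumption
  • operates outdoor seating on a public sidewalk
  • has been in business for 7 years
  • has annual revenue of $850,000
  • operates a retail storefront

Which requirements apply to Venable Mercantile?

Commercial Certificate, General Business Certificate, Standard Registration

Rule 1: revenue $850,000 ≤ $1,375,000 → Commercial Certificate required.
Rule 2: vehicles 16 ≥ 12; operates a retail storefront → Small Fleet Permit not required.
Rule 3: is a registered nonprofit → Standard Registration required.
Rule 4: revenue $850,000 ≥ $700,000 → Standard Permit not required.
Rule 5: vehicles 16 ≤ 27; years in business 7 ≤ 23; revenue $850,000 ≥ $675,000 → Standard Certificate not required.
Rule 6: revenue $850,000 > $150,000 → Municipal Certificate not required.
Rule 7: revenue $850,000 < $1,000,000 → Commercial Registration not required.
Rule 8: vehicles 16 < 20 → General Business Certificate required.
Rule 9: years in business 7 ≤ 29 → Annual Authorization not required.
Rule 10: revenue $850,000 ≥ $175,000; years in business 7 < 12 → exempt from Fleet Registration.
Rule 11: vehicles 16 ≥ 5 → Fleet Registration required.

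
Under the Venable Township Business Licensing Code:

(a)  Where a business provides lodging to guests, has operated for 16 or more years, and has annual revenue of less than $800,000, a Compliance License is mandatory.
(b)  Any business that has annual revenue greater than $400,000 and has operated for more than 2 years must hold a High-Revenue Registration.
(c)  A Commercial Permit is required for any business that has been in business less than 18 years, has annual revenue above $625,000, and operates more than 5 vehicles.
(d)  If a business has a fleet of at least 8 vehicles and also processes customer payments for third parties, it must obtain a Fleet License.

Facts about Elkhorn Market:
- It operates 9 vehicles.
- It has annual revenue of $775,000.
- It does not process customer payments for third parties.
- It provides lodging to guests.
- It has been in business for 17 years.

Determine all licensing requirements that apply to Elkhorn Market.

(a) provides lodging to guests; years in business 17 ≥ 16; revenue $775,000 < $800,000 → Compliance License required.
(b) revenue $775,000 > $400,000; years in business 17 > 2 → High-Revenue Registration required.
(c) years in business 17 < 18; revenue $775,000 > $625,000; vehicles 9 > 5 → Commercial Permit required.
(d) vehicles 9 ≥ 8; does not process customer payments for third parties → Fleet License not required.

Commercial Permit, Compliance License, High-Revenue Registration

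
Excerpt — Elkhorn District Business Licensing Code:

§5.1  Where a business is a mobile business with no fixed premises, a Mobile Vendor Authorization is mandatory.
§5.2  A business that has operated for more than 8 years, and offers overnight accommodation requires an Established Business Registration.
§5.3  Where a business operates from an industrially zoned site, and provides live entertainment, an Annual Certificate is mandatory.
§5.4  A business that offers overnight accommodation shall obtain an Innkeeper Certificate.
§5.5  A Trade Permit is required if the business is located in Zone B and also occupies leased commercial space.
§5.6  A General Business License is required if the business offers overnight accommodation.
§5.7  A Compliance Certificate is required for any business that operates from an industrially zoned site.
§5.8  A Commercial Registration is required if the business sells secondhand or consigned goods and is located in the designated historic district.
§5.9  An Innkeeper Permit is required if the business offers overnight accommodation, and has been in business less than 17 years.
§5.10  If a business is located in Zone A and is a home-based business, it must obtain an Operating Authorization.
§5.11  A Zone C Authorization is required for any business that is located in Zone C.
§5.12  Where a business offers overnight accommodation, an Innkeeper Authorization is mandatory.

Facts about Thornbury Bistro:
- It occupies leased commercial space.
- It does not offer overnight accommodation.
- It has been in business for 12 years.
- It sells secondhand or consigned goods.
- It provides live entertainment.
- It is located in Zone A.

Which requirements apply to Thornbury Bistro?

None

§5.1 occupies leased commercial space (not: is a mobile business with no fixed premises) → Mobile Vendor Authorization not required.
§5.2 years in business 12 > 8; does not offer overnight accommodation → Established Business Registration not required.
§5.3 occupies leased commercial space (not: operates from an industrially zoned site); provides live entertainment → Annual Certificate not required.
§5.4 does not offer overnight accommodation → Innkeeper Certificate not required.
§5.5 is located in Zone A (not: is located in Zone B); occupies leased commercial space → Trade Permit not required.
§5.6 does not offer overnight accommodation → General Business License not required.
§5.7 occupies leased commercial space (not: operates from an industrially zoned site) → Compliance Certificate not required.
§5.8 sells secondhand or consigned goods; is located in Zone A (not: is located in the designated historic district) → Commercial Registration not required.
§5.9 does not offer overnight accommodation; years in business 12 < 17 → Innkeeper Permit not required.
§5.10 is located in Zone A; occupies leased commercial space (not: is a home-based business) → Operating Authorization not required.
§5.11 is located in Zone A (not: is located in Zone C) → Zone C Authorization not required.
§5.12 does not offer overnight accommodation → Innkeeper Authorization not required.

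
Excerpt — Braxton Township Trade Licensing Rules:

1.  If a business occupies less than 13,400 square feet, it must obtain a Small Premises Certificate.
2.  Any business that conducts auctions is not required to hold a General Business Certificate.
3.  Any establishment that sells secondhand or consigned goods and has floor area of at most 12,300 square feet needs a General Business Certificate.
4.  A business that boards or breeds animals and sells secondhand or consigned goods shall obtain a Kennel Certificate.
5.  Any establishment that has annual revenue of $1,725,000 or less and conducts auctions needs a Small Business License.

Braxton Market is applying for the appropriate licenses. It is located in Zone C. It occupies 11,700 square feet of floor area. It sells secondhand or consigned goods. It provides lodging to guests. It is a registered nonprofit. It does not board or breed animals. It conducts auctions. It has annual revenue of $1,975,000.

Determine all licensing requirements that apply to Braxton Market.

1. floor area 11,700 square feet < 13,400 square feet → Small Premises Certificate required.
2. conducts auctions → exempt from General Business Certificate.
3. sells secondhand or consigned goods; floor area 11,700 square feet ≤ 12,300 square feet → General Business Certificate required.
4. does not board or breed animals; sells secondhand or consigned goods → Kennel Certificate not required.
5. revenue $1,975,000 > $1,725,000; conducts auctions → Small Business License not required.

Small Premises Certificate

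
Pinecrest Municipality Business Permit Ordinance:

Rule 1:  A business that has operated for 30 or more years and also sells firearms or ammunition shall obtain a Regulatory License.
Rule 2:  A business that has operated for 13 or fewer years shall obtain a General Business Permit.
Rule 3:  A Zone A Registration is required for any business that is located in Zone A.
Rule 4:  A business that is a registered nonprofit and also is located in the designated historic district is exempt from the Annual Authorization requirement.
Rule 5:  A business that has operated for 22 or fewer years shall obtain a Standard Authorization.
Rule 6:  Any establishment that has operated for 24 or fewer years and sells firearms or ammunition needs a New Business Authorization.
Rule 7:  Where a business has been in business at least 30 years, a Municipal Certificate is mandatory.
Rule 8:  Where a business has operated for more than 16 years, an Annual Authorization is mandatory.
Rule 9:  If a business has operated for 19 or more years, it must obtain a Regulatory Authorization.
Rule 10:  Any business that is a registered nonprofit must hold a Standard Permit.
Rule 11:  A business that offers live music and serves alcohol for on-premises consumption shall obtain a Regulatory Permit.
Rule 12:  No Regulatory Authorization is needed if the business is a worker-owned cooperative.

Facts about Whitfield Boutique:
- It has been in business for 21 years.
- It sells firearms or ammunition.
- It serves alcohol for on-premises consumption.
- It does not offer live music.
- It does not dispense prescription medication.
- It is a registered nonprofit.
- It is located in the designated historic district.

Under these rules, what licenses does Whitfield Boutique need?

New Business Authorization, Regulatory Authorization, Standard Authorization, Standard Permit

Rule 1: years in business 21 < 30; sells firearms or ammunition → Regulatory License not required.
Rule 2: years in business 21 > 13 → General Business Permit not required.
Rule 3: is located in the designated historic district (not: is located in Zone A) → Zone A Registration not required.
Rule 4: is a registered nonprofit; is located in the designated historic district → exempt from Annual Authorization.
Rule 5: years in business 21 ≤ 22 → Standard Authorization required.
Rule 6: years in business 21 ≤ 24; sells firearms or ammunition → New Business Authorization required.
Rule 7: years in business 21 < 30 → Municipal Certificate not required.
Rule 8: years in business 21 > 16 → Annual Authorization required.
Rule 9: years in business 21 ≥ 19 → Regulatory Authorization required.
Rule 10: is a registered nonprofit → Standard Permit required.
Rule 11: does not offer live music; serves alcohol for on-premises consumption → Regulatory Permit not required.
Rule 12: is a registered nonprofit (not: is a worker-owned cooperative) → Regulatory Authorization exemption does not apply.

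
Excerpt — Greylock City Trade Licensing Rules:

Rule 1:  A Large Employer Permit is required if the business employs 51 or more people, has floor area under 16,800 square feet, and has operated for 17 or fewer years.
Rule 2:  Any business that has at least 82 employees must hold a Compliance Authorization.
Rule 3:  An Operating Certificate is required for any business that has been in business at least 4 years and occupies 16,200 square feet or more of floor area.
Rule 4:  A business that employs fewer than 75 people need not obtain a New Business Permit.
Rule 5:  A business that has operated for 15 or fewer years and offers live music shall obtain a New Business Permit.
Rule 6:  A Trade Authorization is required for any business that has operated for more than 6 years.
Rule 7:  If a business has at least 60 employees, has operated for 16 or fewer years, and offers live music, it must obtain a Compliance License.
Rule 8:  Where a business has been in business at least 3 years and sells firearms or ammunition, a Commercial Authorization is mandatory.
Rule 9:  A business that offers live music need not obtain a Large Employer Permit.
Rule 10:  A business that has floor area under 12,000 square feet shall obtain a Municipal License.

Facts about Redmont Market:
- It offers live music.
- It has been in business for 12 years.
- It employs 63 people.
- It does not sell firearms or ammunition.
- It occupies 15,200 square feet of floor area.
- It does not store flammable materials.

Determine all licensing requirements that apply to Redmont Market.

Rule 1: employees 63 ≥ 51; floor area 15,200 square feet < 16,800 square feet; years in business 12 ≤ 17 → Large Employer Permit required.
Rule 2: employees 63 < 82 → Compliance Authorization not required.
Rule 3: years in business 12 ≥ 4; floor area 15,200 square feet < 16,200 square feet → Operating Certificate not required.
Rule 4: employees 63 < 75 → exempt from New Business Permit.
Rule 5: years in business 12 ≤ 15; offers live music → New Business Permit required.
Rule 6: years in business 12 > 6 → Trade Authorization required.
Rule 7: employees 63 ≥ 60; years in business 12 ≤ 16; offers live music → Compliance License required.
Rule 8: years in business 12 ≥ 3; does not sell firearms or ammunition → Commercial Authorization not required.
Rule 9: offers live music → exempt from Large Employer Permit.
Rule 10: floor area 15,200 square feet ≥ 12,000 square feet → Municipal License not required.

Compliance License, Trade Authorization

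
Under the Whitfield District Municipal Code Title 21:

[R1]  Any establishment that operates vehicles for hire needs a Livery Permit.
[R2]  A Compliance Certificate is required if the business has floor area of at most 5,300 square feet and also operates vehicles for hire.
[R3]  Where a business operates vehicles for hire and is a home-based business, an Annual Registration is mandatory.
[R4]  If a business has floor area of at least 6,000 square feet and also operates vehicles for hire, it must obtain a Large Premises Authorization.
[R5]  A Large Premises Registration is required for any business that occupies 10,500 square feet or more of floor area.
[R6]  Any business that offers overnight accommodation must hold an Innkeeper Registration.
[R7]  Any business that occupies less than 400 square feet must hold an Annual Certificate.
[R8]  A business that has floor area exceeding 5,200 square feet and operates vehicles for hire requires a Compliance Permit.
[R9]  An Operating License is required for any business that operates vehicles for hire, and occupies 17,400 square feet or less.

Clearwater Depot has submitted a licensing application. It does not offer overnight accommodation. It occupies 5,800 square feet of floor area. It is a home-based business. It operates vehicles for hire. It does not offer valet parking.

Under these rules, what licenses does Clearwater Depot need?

[R1] operates vehicles for hire → Livery Permit required.
[R2] floor area 5,800 square feet > 5,300 square feet; operates vehicles for hire → Compliance Certificate not required.
[R3] operates vehicles for hire; is a home-based business → Annual Registration required.
[R4] floor area 5,800 square feet < 6,000 square feet; operates vehicles for hire → Large Premises Authorization not required.
[R5] floor area 5,800 square feet < 10,500 square feet → Large Premises Registration not required.
[R6] does not offer overnight accommodation → Innkeeper Registration not required.
[R7] floor area 5,800 square feet ≥ 400 square feet → Annual Certificate not required.
[R8] floor area 5,800 square feet > 5,200 square feet; operates vehicles for hire → Compliance Permit required.
[R9] operates vehicles for hire; floor area 5,800 square feet ≤ 17,400 square feet → Operating License required.

Annual Registration, Compliance Permit, Livery Permit, Operating License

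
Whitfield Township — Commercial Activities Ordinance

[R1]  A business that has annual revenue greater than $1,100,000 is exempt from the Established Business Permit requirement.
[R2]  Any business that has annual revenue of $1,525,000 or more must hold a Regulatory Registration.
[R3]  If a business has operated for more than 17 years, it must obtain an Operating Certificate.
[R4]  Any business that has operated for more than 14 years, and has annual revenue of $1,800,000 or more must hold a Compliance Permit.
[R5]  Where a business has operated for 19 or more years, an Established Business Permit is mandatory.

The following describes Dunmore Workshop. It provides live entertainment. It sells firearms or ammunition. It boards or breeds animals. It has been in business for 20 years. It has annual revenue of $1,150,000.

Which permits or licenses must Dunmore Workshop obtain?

Operating Certificate

[R1] revenue $1,150,000 > $1,100,000 → exempt from Established Business Permit.
[R2] revenue $1,150,000 < $1,525,000 → Regulatory Registration not required.
[R3] years in business 20 > 17 → Operating Certificate required.
[R4] years in business 20 > 14; revenue $1,150,000 < $1,800,000 → Compliance Permit not required.
[R5] years in business 20 ≥ 19 → Established Business Permit required.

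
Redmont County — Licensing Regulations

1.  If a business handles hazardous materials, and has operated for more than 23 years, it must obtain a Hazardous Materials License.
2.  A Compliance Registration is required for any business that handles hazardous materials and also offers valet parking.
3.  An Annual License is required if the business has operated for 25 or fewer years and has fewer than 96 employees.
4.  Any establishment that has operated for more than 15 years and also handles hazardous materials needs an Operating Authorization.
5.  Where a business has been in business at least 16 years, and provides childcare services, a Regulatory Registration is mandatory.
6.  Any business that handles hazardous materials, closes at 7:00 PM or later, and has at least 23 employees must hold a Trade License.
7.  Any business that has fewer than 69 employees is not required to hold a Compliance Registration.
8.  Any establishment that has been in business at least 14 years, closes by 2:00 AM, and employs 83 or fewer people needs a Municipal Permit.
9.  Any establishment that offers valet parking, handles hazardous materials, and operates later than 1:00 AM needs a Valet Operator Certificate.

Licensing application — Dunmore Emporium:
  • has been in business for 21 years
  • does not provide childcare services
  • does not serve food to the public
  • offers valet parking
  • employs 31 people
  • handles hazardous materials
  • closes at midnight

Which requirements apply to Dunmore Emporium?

1. handles hazardous materials; years in business 21 ≤ 23 → Hazardous Materials License not required.
2. handles hazardous materials; offers valet parking → Compliance Registration required.
3. years in business 21 ≤ 25; employees 31 < 96 → Annual License required.
4. years in business 21 > 15; handles hazardous materials → Operating Authorization required.
5. years in business 21 ≥ 16; does not provide childcare services → Regulatory Registration not required.
6. handles hazardous materials; closes midnight, after 7:00 PM; employees 31 ≥ 23 → Trade License required.
7. employees 31 < 69 → exempt from Compliance Registration.
8. years in business 21 ≥ 14; closes midnight, at/before 2:00 AM; employees 31 ≤ 83 → Municipal Permit required.
9. offers valet parking; handles hazardous materials; closes midnight, at/before 1:00 AM → Valet Operator Certificate not required.

Annual License, Municipal Permit, Operating Authorization, Trade License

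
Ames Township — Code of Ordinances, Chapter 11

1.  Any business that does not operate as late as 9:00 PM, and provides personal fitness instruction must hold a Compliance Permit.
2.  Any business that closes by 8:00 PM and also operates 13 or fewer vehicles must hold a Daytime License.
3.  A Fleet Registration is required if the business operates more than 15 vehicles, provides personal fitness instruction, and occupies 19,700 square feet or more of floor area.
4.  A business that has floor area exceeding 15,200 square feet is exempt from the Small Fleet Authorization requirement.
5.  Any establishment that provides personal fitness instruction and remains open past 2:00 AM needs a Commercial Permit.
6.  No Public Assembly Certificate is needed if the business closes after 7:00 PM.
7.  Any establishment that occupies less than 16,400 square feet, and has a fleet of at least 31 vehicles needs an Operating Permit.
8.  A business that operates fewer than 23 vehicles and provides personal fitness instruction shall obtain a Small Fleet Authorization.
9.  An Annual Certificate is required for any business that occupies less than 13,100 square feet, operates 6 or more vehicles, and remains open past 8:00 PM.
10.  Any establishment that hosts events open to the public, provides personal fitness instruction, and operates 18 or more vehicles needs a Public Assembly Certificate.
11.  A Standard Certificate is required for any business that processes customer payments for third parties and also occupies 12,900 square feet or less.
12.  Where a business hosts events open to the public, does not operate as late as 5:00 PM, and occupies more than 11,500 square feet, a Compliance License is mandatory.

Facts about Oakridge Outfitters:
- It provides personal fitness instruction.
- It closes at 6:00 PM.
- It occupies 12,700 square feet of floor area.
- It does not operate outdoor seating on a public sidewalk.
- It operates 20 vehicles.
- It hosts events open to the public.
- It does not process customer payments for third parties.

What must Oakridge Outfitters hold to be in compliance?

1. closes 6:00 PM, at/before 9:00 PM; provides personal fitness instruction → Compliance Permit required.
2. closes 6:00 PM, at/before 8:00 PM; vehicles 20 > 13 → Daytime License not required.
3. vehicles 20 > 15; provides personal fitness instruction; floor area 12,700 square feet < 19,700 square feet → Fleet Registration not required.
4. floor area 12,700 square feet ≤ 15,200 square feet → Small Fleet Authorization exemption does not apply.
5. provides personal fitness instruction; closes 6:00 PM, at/before 2:00 AM → Commercial Permit not required.
6. closes 6:00 PM, at/before 7:00 PM → Public Assembly Certificate exemption does not apply.
7. floor area 12,700 square feet < 16,400 square feet; vehicles 20 < 31 → Operating Permit not required.
8. vehicles 20 < 23; provides personal fitness instruction → Small Fleet Authorization required.
9. floor area 12,700 square feet < 13,100 square feet; vehicles 20 ≥ 6; closes 6:00 PM, at/before 8:00 PM → Annual Certificate not required.
10. hosts events open to the public; provides personal fitness instruction; vehicles 20 ≥ 18 → Public Assembly Certificate required.
11. does not process customer payments for third parties; floor area 12,700 square feet ≤ 12,900 square feet → Standard Certificate not required.
12. hosts events open to the public; closes 6:00 PM, after 5:00 PM; floor area 12,700 square feet > 11,500 square feet → Compliance License not required.

Compliance Permit, Public Assembly Certificate, Small Fleet Authorization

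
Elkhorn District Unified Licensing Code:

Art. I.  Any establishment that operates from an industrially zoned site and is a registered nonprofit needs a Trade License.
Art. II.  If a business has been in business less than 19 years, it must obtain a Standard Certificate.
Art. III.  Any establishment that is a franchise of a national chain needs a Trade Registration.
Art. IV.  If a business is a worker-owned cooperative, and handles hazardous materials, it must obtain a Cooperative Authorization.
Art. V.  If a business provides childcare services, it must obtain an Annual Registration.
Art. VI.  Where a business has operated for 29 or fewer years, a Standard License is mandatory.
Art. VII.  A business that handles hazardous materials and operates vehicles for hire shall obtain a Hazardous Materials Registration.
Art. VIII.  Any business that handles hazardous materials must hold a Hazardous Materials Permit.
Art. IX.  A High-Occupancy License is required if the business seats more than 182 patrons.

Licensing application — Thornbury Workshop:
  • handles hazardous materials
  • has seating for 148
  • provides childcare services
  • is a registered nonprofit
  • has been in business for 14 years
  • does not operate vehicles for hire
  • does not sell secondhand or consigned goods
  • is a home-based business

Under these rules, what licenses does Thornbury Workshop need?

Annual Registration, Hazardous Materials Permit, Standard Certificate, Standard License

Art. I. is a home-based business (not: operates from an industrially zoned site); is a registered nonprofit → Trade License not required.
Art. II. years in business 14 < 19 → Standard Certificate required.
Art. III. is a registered nonprofit (not: is a franchise of a national chain) → Trade Registration not required.
Art. IV. is a registered nonprofit (not: is a worker-owned cooperative); handles hazardous materials → Cooperative Authorization not required.
Art. V. provides childcare services → Annual Registration required.
Art. VI. years in business 14 ≤ 29 → Standard License required.
Art. VII. handles hazardous materials; does not operate vehicles for hire → Hazardous Materials Registration not required.
Art. VIII. handles hazardous materials → Hazardous Materials Permit required.
Art. IX. seating 148 ≤ 182 → High-Occupancy License not required.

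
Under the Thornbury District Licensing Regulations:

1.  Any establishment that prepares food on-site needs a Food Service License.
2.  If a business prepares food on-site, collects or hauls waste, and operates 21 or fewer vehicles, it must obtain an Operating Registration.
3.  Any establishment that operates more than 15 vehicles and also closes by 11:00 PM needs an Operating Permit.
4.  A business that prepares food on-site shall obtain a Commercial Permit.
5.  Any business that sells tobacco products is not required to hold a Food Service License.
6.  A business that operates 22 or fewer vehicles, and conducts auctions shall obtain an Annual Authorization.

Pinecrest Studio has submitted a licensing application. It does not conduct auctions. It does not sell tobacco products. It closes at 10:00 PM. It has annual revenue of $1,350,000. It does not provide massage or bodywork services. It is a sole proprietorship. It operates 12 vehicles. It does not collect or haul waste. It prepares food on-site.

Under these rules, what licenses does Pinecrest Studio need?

1. prepares food on-site → Food Service License required.
2. prepares food on-site; does not collect or haul waste; vehicles 12 ≤ 21 → Operating Registration not required.
3. vehicles 12 ≤ 15; closes 10:00 PM, at/before 11:00 PM → Operating Permit not required.
4. prepares food on-site → Commercial Permit required.
5. does not sell tobacco products → Food Service License exemption does not apply.
6. vehicles 12 ≤ 22; does not conduct auctions → Annual Authorization not required.

Commercial Permit, Food Service License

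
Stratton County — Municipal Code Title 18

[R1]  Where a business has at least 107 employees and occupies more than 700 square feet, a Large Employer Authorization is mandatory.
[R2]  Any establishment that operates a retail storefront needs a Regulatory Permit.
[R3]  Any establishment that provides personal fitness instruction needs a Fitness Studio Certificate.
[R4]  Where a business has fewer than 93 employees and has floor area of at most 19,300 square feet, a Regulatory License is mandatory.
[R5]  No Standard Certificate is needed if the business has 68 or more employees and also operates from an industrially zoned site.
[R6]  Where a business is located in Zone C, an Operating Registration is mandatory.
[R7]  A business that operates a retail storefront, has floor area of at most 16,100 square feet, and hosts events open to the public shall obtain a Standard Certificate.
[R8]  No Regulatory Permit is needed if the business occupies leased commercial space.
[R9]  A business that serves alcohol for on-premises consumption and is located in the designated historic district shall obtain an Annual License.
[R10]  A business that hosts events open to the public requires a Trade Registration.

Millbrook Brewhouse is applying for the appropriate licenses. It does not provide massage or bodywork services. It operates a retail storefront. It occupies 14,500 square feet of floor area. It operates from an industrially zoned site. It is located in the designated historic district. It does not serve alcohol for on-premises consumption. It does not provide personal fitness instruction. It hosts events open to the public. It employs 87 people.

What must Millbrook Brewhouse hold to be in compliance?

Regulatory License, Regulatory Permit, Trade Registration

[R1] employees 87 < 107; floor area 14,500 square feet > 700 square feet → Large Employer Authorization not required.
[R2] operates a retail storefront → Regulatory Permit required.
[R3] does not provide personal fitness instruction → Fitness Studio Certificate not required.
[R4] employees 87 < 93; floor area 14,500 square feet ≤ 19,300 square feet → Regulatory License required.
[R5] employees 87 ≥ 68; operates from an industrially zoned site → exempt from Standard Certificate.
[R6] is located in the designated historic district (not: is located in Zone C) → Operating Registration not required.
[R7] operates a retail storefront; floor area 14,500 square feet ≤ 16,100 square feet; hosts events open to the public → Standard Certificate required.
[R8] operates from an industrially zoned site (not: occupies leased commercial space) → Regulatory Permit exemption does not apply.
[R9] does not serve alcohol for on-premises consumption; is located in the designated historic district → Annual License not required.
[R10] hosts events open to the public → Trade Registration required.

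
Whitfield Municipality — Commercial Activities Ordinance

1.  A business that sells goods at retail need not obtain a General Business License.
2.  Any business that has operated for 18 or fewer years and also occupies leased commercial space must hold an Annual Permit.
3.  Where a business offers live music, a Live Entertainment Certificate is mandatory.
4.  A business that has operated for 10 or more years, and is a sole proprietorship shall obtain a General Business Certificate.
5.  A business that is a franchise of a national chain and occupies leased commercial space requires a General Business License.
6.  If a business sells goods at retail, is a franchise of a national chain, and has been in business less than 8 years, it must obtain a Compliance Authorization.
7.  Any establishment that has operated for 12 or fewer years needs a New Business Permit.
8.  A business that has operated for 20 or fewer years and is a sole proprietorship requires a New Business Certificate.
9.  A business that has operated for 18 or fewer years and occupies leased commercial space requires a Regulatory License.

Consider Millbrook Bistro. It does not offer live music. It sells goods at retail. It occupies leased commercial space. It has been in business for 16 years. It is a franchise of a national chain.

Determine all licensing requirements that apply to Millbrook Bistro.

Annual Permit, Regulatory License

1. sells goods at retail → exempt from General Business License.
2. years in business 16 ≤ 18; occupies leased commercial space → Annual Permit required.
3. does not offer live music → Live Entertainment Certificate not required.
4. years in business 16 ≥ 10; is a franchise of a national chain (not: is a sole proprietorship) → General Business Certificate not required.
5. is a franchise of a national chain; occupies leased commercial space → General Business License required.
6. sells goods at retail; is a franchise of a national chain; years in business 16 ≥ 8 → Compliance Authorization not required.
7. years in business 16 > 12 → New Business Permit not required.
8. years in business 16 ≤ 20; is a franchise of a national chain (not: is a sole proprietorship) → New Business Certificate not required.
9. years in business 16 ≤ 18; occupies leased commercial space → Regulatory License required.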